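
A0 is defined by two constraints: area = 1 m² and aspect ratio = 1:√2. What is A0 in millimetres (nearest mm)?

841 × 1189 mm

Let the short side be w mm. Then the long side is w√2 and w · w√2 = 10⁶ mm².
w² = 10⁶/√2, so w = 1000 / 2^(1/4) ≈ 840.9 mm; long side = 1000 · 2^(1/4) ≈ 1189.2 mm.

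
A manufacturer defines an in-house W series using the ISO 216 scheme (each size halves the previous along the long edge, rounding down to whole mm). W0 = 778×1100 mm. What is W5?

137 × 194 mm

W1 = 550 × 778 mm (from W0 by 1 halving).
W2: ⌊778/2⌋ × 550 = 389 × 550 mm
W3: ⌊550/2⌋ × 389 = 275 × 389 mm
W4: ⌊389/2⌋ × 275 = 194 × 275 mm
W5: ⌊275/2⌋ × 194 = 137 × 194 mm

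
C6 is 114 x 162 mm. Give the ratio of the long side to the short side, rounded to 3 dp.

162 / 114 = 1.421
ISO 216 targets √2 ≈ 1.414; the +0.007 deviation is from mm rounding.

1.421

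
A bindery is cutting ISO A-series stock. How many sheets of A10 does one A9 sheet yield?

2

Each ISO step halves the sheet: 1 × A9 → 2 × A10
From A9 to A10 is 1 halving step: 2^1 = 2.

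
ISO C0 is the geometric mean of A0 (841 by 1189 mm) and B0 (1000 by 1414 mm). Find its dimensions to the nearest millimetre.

917 × 1297 mm

Short: √(841 · 1000) = √841000 ≈ 917.1 mm.
Long: √(1189 · 1414) = √1681246 ≈ 1296.6 mm.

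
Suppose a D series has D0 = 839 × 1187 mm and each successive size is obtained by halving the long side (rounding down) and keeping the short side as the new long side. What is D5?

D1: ⌊1187/2⌋ × 839 = 593 × 839 mm
D2: ⌊839/2⌋ × 593 = 419 × 593 mm
D3: ⌊593/2⌋ × 419 = 296 × 419 mm
D4: ⌊419/2⌋ × 296 = 209 × 296 mm
D5: ⌊296/2⌋ × 209 = 148 × 209 mm

148 × 209 mm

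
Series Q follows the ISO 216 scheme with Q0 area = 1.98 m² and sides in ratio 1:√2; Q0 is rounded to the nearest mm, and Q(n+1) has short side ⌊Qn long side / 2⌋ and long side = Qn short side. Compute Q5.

Let Q0's short side be w mm. w · w√2 = 1.98 m² = 1,980,000 mm², so w ≈ 1183.2 mm and w√2 ≈ 1673.4 mm → Q0 = 1183 × 1673 mm.
Q1: ⌊1673/2⌋ × 1183 = 836 × 1183 mm
Q2: ⌊1183/2⌋ × 836 = 591 × 836 mm
Q3: ⌊836/2⌋ × 591 = 418 × 591 mm
Q4: ⌊591/2⌋ × 418 = 295 × 418 mm
Q5: ⌊418/2⌋ × 295 = 209 × 295 mm

209 × 295 mm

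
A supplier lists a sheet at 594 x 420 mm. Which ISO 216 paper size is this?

Aspect ratio 594/420 ≈ 1.414 — close to the ISO √2 ≈ 1.414.
In the A-series (A0 area = 1 m²): A2 = 420 × 594 mm.

A2 (420 × 594 mm)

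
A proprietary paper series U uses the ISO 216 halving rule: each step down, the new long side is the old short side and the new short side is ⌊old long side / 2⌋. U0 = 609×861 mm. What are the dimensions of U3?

U1: ⌊861/2⌋ × 609 = 430 × 609 mm
U2: ⌊609/2⌋ × 430 = 304 × 430 mm
U3: ⌊430/2⌋ × 304 = 215 × 304 mm

215 × 304 mm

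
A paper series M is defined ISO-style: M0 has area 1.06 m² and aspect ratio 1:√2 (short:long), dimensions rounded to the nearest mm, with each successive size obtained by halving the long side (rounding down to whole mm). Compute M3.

Let M0's short side be w mm. w · w√2 = 1.06 m² = 1,060,000 mm², so w ≈ 865.8 mm and w√2 ≈ 1224.4 mm → M0 = 866 × 1224 mm.
M1: ⌊1224/2⌋ × 866 = 612 × 866 mm
M2: ⌊866/2⌋ × 612 = 433 × 612 mm
M3: ⌊612/2⌋ × 433 = 306 × 433 mm

306 × 433 mm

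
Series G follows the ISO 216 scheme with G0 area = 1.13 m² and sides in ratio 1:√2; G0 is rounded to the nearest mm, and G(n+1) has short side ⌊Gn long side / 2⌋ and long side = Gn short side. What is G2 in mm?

447 × 632 mm

Let G0's short side be w mm. w · w√2 = 1.13 m² = 1,130,000 mm², so w ≈ 893.9 mm and w√2 ≈ 1264.1 mm → G0 = 894 × 1264 mm.
G1: ⌊1264/2⌋ × 894 = 632 × 894 mm
G2: ⌊894/2⌋ × 632 = 447 × 632 mm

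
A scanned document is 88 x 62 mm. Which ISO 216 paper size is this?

Aspect ratio 88/62 ≈ 1.419 — close to the ISO √2 ≈ 1.414.
In the B-series (B0 = 1000 × 1414 mm): B8 = 62 × 88 mm.

B8 (62 × 88 mm)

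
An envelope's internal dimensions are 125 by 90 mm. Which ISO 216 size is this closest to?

B7 (88 × 125 mm)

Aspect ratio 125/90 ≈ 1.389 (ISO target is √2 ≈ 1.414).
In the B-series (B0 = 1000 × 1414 mm): B7 = 88 × 125 mm.
Off by 2 mm total — nearest standard size.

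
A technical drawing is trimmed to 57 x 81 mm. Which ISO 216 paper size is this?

Aspect ratio 81/57 ≈ 1.421 — close to the ISO √2 ≈ 1.414.
In the C-series (envelope sizes, between A and B): C8 = 57 × 81 mm.

C8 (57 × 81 mm)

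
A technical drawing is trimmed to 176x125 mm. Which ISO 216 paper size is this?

B6 (125 × 176 mm)

Aspect ratio 176/125 ≈ 1.408 — close to the ISO √2 ≈ 1.414.
In the B-series (B0 = 1000 × 1414 mm): B6 = 125 × 176 mm.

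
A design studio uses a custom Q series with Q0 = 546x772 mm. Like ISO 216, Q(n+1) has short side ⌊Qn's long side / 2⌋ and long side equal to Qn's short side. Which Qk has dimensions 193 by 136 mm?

Q0: 546 × 772 mm
Q1: 386 × 546 mm
Q2: 273 × 386 mm
Q3: 193 × 273 mm
Q4: 136 × 193 mm
Q5: 96 × 136 mm
→ matches Q4.

Q4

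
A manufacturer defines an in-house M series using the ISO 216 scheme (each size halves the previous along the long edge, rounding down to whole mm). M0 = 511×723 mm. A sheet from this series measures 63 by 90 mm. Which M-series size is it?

M6

M0: 511 × 723 mm
M1: 361 × 511 mm
M2: 255 × 361 mm
M3: 180 × 255 mm
M4: 127 × 180 mm
M5: 90 × 127 mm
M6: 63 × 90 mm
M7: 45 × 63 mm
→ matches M6.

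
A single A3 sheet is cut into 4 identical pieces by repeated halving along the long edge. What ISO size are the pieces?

A5

4 = 2^2, so 2 halving steps.
A3 → A4 → … → A5 after 2 steps.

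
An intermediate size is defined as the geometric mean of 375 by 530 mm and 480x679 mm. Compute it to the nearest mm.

424 × 600 mm

Short side: √(375 · 480) = √180000 ≈ 424.3 → 424 mm
Long side: √(530 · 679) = √359870 ≈ 599.9 → 600 mm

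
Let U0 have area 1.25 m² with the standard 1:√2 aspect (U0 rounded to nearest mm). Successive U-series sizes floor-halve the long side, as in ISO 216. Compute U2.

Let U0's short side be w mm. w · w√2 = 1.25 m² = 1,250,000 mm², so w ≈ 940.2 mm and w√2 ≈ 1329.6 mm → U0 = 940 × 1330 mm.
U1: ⌊1330/2⌋ × 940 = 665 × 940 mm
U2: ⌊940/2⌋ × 665 = 470 × 665 mm

470 × 665 mm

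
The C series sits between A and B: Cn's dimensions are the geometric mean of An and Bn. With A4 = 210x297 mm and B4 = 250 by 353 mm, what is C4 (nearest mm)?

229 × 324 mm

Short side: √(210 · 250) = √52500 ≈ 229.1 → 229 mm
Long side: √(297 · 353) = √104841 ≈ 323.8 → 324 mm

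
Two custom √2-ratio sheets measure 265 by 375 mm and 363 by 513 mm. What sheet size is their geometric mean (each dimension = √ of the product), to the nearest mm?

Short side: √(265 · 363) = √96195 ≈ 310.2 → 310 mm
Long side: √(375 · 513) = √192375 ≈ 438.6 → 439 mm

310 × 439 mm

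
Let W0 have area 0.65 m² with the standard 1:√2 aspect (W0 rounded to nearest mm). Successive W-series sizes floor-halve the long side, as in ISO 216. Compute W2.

339 × 479 mm

Let W0's short side be w mm. w · w√2 = 0.65 m² = 650,000 mm², so w ≈ 678.0 mm and w√2 ≈ 958.8 mm → W0 = 678 × 959 mm.
W1: ⌊959/2⌋ × 678 = 479 × 678 mm
W2: ⌊678/2⌋ × 479 = 339 × 479 mm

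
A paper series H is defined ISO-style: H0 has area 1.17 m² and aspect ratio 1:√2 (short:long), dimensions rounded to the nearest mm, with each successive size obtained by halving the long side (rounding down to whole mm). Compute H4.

Let H0's short side be w mm. w · w√2 = 1.17 m² = 1,170,000 mm², so w ≈ 909.6 mm and w√2 ≈ 1286.3 mm → H0 = 910 × 1286 mm.
H1: ⌊1286/2⌋ × 910 = 643 × 910 mm
H2: ⌊910/2⌋ × 643 = 455 × 643 mm
H3: ⌊643/2⌋ × 455 = 321 × 455 mm
H4: ⌊455/2⌋ × 321 = 227 × 321 mm

227 × 321 mm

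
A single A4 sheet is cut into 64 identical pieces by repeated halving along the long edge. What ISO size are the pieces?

64 = 2^6, so 6 halving steps.
A4 → A5 → … → A10 after 6 steps.

A10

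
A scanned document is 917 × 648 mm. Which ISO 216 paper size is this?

C1 (648 × 917 mm)

Aspect ratio 917/648 ≈ 1.415 — close to the ISO √2 ≈ 1.414.
In the C-series (envelope sizes, between A and B): C1 = 648 × 917 mm.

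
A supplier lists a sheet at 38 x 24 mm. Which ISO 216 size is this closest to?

Aspect ratio 38/24 ≈ 1.583 (ISO target is √2 ≈ 1.414).
In the A-series (A0 area = 1 m²): A10 = 26 × 37 mm.
Off by 3 mm total — nearest standard size.

A10 (26 × 37 mm)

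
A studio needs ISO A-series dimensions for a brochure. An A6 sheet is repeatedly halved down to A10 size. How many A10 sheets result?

16

A6 = 105 × 148 mm; A10 = 26 × 37 mm.
Each halving step doubles the count; 4 steps from A6 to A10.
2^4 = 16.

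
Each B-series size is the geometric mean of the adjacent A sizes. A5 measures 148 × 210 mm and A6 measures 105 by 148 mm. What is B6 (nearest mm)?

Short side: √(148 · 105) = √15540 ≈ 124.7 → 125 mm
Long side: √(210 · 148) = √31080 ≈ 176.3 → 176 mm

125 × 176 mm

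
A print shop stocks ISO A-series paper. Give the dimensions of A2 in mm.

A0 = 841 × 1189 mm (A0 has area 1 m², aspect 1:√2).
A1: ⌊1189/2⌋ × 841 = 594 × 841 mm
A2: ⌊841/2⌋ × 594 = 420 × 594 mm

420 × 594 mm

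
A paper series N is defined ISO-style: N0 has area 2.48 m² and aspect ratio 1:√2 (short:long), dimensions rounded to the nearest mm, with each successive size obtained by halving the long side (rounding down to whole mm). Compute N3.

Let N0's short side be w mm. w · w√2 = 2.48 m² = 2,480,000 mm², so w ≈ 1324.2 mm and w√2 ≈ 1872.8 mm → N0 = 1324 × 1873 mm.
N1: ⌊1873/2⌋ × 1324 = 936 × 1324 mm
N2: ⌊1324/2⌋ × 936 = 662 × 936 mm
N3: ⌊936/2⌋ × 662 = 468 × 662 mm

468 × 662 mm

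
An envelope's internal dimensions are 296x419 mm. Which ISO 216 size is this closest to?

Aspect ratio 419/296 ≈ 1.416 — close to the ISO √2 ≈ 1.414.
In the A-series (A0 area = 1 m²): A3 = 297 × 420 mm.
Off by 2 mm total — nearest standard size.

A3 (297 × 420 mm)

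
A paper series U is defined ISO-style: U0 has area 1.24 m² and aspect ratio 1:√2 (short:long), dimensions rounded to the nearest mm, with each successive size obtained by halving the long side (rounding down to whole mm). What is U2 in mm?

Let U0's short side be w mm. w · w√2 = 1.24 m² = 1,240,000 mm², so w ≈ 936.4 mm and w√2 ≈ 1324.2 mm → U0 = 936 × 1324 mm.
U1: ⌊1324/2⌋ × 936 = 662 × 936 mm
U2: ⌊936/2⌋ × 662 = 468 × 662 mm

468 × 662 mm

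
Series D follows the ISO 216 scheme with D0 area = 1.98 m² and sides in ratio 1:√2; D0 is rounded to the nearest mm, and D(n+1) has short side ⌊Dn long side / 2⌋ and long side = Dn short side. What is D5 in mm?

Let D0's short side be w mm. w · w√2 = 1.98 m² = 1,980,000 mm², so w ≈ 1183.2 mm and w√2 ≈ 1673.4 mm → D0 = 1183 × 1673 mm.
D1: ⌊1673/2⌋ × 1183 = 836 × 1183 mm
D2: ⌊1183/2⌋ × 836 = 591 × 836 mm
D3: ⌊836/2⌋ × 591 = 418 × 591 mm
D4: ⌊591/2⌋ × 418 = 295 × 418 mm
D5: ⌊418/2⌋ × 295 = 209 × 295 mm

209 × 295 mm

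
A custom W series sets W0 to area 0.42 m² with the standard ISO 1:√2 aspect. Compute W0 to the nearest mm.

545 × 771 mm

Let the short side be w mm. Then w · w√2 = 0.42 m² = 420,000 mm².
w² = 420,000/√2, so w ≈ 545.0 mm; long side = w√2 ≈ 770.7 mm.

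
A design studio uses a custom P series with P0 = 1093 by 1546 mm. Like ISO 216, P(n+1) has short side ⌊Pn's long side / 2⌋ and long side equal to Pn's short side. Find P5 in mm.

P1: ⌊1546/2⌋ × 1093 = 773 × 1093 mm
P2: ⌊1093/2⌋ × 773 = 546 × 773 mm
P3: ⌊773/2⌋ × 546 = 386 × 546 mm
P4: ⌊546/2⌋ × 386 = 273 × 386 mm
P5: ⌊386/2⌋ × 273 = 193 × 273 mm

193 × 273 mm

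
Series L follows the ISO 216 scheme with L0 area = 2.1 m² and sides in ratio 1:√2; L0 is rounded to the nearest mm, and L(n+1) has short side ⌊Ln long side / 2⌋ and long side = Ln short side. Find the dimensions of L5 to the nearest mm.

215 × 304 mm

Let L0's short side be w mm. w · w√2 = 2.1 m² = 2,100,000 mm², so w ≈ 1218.6 mm and w√2 ≈ 1723.3 mm → L0 = 1219 × 1723 mm.
L1: ⌊1723/2⌋ × 1219 = 861 × 1219 mm
L2: ⌊1219/2⌋ × 861 = 609 × 861 mm
L3: ⌊861/2⌋ × 609 = 430 × 609 mm
L4: ⌊609/2⌋ × 430 = 304 × 430 mm
L5: ⌊430/2⌋ × 304 = 215 × 304 mm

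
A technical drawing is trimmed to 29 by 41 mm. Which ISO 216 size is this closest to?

Aspect ratio 41/29 ≈ 1.414 — close to the ISO √2 ≈ 1.414.
In the C-series (envelope sizes, between A and B): C10 = 28 × 40 mm.
Off by 2 mm total — nearest standard size.

C10 (28 × 40 mm)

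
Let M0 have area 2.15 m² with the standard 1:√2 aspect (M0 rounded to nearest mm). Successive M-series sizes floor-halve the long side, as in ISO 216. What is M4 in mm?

308 × 436 mm

Let M0's short side be w mm. w · w√2 = 2.15 m² = 2,150,000 mm², so w ≈ 1233.0 mm and w√2 ≈ 1743.7 mm → M0 = 1233 × 1744 mm.
M1: ⌊1744/2⌋ × 1233 = 872 × 1233 mm
M2: ⌊1233/2⌋ × 872 = 616 × 872 mm
M3: ⌊872/2⌋ × 616 = 436 × 616 mm
M4: ⌊616/2⌋ × 436 = 308 × 436 mm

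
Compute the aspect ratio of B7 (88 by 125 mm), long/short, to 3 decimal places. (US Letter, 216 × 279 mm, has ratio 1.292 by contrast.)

125 / 88 = 1.420
ISO 216 targets √2 ≈ 1.414; the +0.006 deviation is from mm rounding.

1.420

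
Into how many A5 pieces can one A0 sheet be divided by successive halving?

32

A0 = 841 × 1189 mm; A5 = 148 × 210 mm.
Each halving step doubles the count; 5 steps from A0 to A5.
2^5 = 32.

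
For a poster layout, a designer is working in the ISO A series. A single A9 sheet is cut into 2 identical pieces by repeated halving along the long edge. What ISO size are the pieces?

A10

2 = 2^1, so 1 halving step.
A9 → A10 → … → A10 after 1 step.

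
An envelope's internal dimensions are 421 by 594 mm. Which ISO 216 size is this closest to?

A2 (420 × 594 mm)

Aspect ratio 594/421 ≈ 1.411 — close to the ISO √2 ≈ 1.414.
In the A-series (A0 area = 1 m²): A2 = 420 × 594 mm.
Off by 1 mm total — nearest standard size.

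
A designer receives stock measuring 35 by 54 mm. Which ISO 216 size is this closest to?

A9 (37 × 52 mm)

Aspect ratio 54/35 ≈ 1.543 (ISO target is √2 ≈ 1.414).
In the A-series (A0 area = 1 m²): A9 = 37 × 52 mm.
Off by 4 mm total — nearest standard size.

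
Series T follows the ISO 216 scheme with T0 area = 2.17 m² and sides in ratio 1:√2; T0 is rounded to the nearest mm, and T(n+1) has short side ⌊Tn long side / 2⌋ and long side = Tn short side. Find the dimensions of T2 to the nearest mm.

Let T0's short side be w mm. w · w√2 = 2.17 m² = 2,170,000 mm², so w ≈ 1238.7 mm and w√2 ≈ 1751.8 mm → T0 = 1239 × 1752 mm.
T1: ⌊1752/2⌋ × 1239 = 876 × 1239 mm
T2: ⌊1239/2⌋ × 876 = 619 × 876 mm

619 × 876 mm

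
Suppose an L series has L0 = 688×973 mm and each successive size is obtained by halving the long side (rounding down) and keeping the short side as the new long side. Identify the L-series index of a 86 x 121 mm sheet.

L0: 688 × 973 mm
L1: 486 × 688 mm
L2: 344 × 486 mm
L3: 243 × 344 mm
L4: 172 × 243 mm
L5: 121 × 172 mm
L6: 86 × 121 mm
L7: 60 × 86 mm
→ matches L6.

L6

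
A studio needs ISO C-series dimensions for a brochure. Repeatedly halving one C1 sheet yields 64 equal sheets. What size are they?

C7

64 = 2^6, so 6 halving steps.
C1 → C2 → … → C7 after 6 steps.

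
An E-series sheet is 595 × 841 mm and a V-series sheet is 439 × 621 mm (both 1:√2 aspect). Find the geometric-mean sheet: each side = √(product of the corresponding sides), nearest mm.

Short side: √(595 · 439) = √261205 ≈ 511.1 → 511 mm
Long side: √(841 · 621) = √522261 ≈ 722.7 → 723 mm

511 × 723 mm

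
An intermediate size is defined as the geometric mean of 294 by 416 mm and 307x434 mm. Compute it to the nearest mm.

300 × 425 mm

Short side: √(294 · 307) = √90258 ≈ 300.4 → 300 mm
Long side: √(416 · 434) = √180544 ≈ 424.9 → 425 mm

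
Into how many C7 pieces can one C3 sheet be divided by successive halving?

Each ISO step halves the sheet: 1 × C3 → 2 × C4 → 4 × C5 → 8 × C6 → …
From C3 to C7 is 4 halving steps: 2^4 = 16.

16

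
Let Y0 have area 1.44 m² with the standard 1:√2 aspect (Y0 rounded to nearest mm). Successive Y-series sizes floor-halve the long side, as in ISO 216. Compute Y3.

356 × 504 mm

Let Y0's short side be w mm. w · w√2 = 1.44 m² = 1,440,000 mm², so w ≈ 1009.1 mm and w√2 ≈ 1427.0 mm → Y0 = 1009 × 1427 mm.
Y1: ⌊1427/2⌋ × 1009 = 713 × 1009 mm
Y2: ⌊1009/2⌋ × 713 = 504 × 713 mm
Y3: ⌊713/2⌋ × 504 = 356 × 504 mm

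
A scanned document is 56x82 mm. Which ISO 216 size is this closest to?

C8 (57 × 81 mm)

Aspect ratio 82/56 ≈ 1.464 (ISO target is √2 ≈ 1.414).
In the C-series (envelope sizes, between A and B): C8 = 57 × 81 mm.
Off by 2 mm total — nearest standard size.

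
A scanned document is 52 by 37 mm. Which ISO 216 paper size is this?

Aspect ratio 52/37 ≈ 1.405 — close to the ISO √2 ≈ 1.414.
In the A-series (A0 area = 1 m²): A9 = 37 × 52 mm.

A9 (37 × 52 mm)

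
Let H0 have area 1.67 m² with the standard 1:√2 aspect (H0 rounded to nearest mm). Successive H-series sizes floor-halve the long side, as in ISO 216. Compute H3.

Let H0's short side be w mm. w · w√2 = 1.67 m² = 1,670,000 mm², so w ≈ 1086.7 mm and w√2 ≈ 1536.8 mm → H0 = 1087 × 1537 mm.
H1: ⌊1537/2⌋ × 1087 = 768 × 1087 mm
H2: ⌊1087/2⌋ × 768 = 543 × 768 mm
H3: ⌊768/2⌋ × 543 = 384 × 543 mm

384 × 543 mm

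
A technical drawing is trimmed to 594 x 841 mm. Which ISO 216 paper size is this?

Aspect ratio 841/594 ≈ 1.416 — close to the ISO √2 ≈ 1.414.
In the A-series (A0 area = 1 m²): A1 = 594 × 841 mm.

A1 (594 × 841 mm)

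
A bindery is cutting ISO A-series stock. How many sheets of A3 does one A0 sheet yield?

8

Each ISO step halves the sheet: 1 × A0 → 2 × A1 → 4 × A2 → 8 × A3
From A0 to A3 is 3 halving steps: 2^3 = 8.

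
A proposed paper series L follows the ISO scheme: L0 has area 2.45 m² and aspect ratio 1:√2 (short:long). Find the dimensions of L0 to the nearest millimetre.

1316 × 1861 mm

Let the short side be w mm. Then w · w√2 = 2.45 m² = 2,450,000 mm².
w² = 2,450,000/√2, so w ≈ 1316.2 mm; long side = w√2 ≈ 1861.4 mm.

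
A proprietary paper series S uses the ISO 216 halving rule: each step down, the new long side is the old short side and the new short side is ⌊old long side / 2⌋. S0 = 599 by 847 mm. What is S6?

S1 = 423 × 599 mm (from S0 by 1 halving).
S2: ⌊599/2⌋ × 423 = 299 × 423 mm
S3: ⌊423/2⌋ × 299 = 211 × 299 mm
S4: ⌊299/2⌋ × 211 = 149 × 211 mm
S5: ⌊211/2⌋ × 149 = 105 × 149 mm
S6: ⌊149/2⌋ × 105 = 74 × 105 mm

74 × 105 mm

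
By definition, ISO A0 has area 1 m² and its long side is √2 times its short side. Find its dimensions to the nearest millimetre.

Let the short side be w mm. Then the long side is w√2 and w · w√2 = 10⁶ mm².
w² = 10⁶/√2, so w = 1000 / 2^(1/4) ≈ 840.9 mm; long side = 1000 · 2^(1/4) ≈ 1189.2 mm.

841 × 1189 mm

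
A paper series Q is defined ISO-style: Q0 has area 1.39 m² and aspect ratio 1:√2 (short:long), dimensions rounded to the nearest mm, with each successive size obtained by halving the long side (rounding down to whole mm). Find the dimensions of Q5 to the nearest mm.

Let Q0's short side be w mm. w · w√2 = 1.39 m² = 1,390,000 mm², so w ≈ 991.4 mm and w√2 ≈ 1402.1 mm → Q0 = 991 × 1402 mm.
Q1: ⌊1402/2⌋ × 991 = 701 × 991 mm
Q2: ⌊991/2⌋ × 701 = 495 × 701 mm
Q3: ⌊701/2⌋ × 495 = 350 × 495 mm
Q4: ⌊495/2⌋ × 350 = 247 × 350 mm
Q5: ⌊350/2⌋ × 247 = 175 × 247 mm

175 × 247 mm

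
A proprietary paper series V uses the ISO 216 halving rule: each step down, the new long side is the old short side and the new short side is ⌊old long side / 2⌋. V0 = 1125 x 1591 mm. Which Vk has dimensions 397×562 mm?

V0: 1125 × 1591 mm
V1: 795 × 1125 mm
V2: 562 × 795 mm
V3: 397 × 562 mm
V4: 281 × 397 mm
→ matches V3.

V3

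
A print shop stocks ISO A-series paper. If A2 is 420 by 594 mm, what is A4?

210 × 297 mm

A3: ⌊594/2⌋ × 420 = 297 × 420 mm
A4: ⌊420/2⌋ × 297 = 210 × 297 mm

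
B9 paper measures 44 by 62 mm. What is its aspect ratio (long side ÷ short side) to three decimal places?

62 / 44 = 1.409
ISO 216 targets √2 ≈ 1.414; the -0.005 deviation is from mm rounding.

1.409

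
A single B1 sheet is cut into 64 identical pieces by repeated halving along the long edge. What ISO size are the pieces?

64 = 2^6, so 6 halving steps.
B1 → B2 → … → B7 after 6 steps.

B7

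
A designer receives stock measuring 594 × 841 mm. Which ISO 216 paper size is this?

A1 (594 × 841 mm)

Aspect ratio 841/594 ≈ 1.416 — close to the ISO √2 ≈ 1.414.
In the A-series (A0 area = 1 m²): A1 = 594 × 841 mm.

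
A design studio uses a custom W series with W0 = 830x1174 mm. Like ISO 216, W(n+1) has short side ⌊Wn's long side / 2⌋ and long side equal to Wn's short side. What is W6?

W1 = 587 × 830 mm (from W0 by 1 halving).
W2: ⌊830/2⌋ × 587 = 415 × 587 mm
W3: ⌊587/2⌋ × 415 = 293 × 415 mm
W4: ⌊415/2⌋ × 293 = 207 × 293 mm
W5: ⌊293/2⌋ × 207 = 146 × 207 mm
W6: ⌊207/2⌋ × 146 = 103 × 146 mm

103 × 146 mm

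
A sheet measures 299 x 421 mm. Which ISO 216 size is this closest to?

Aspect ratio 421/299 ≈ 1.408 — close to the ISO √2 ≈ 1.414.
In the A-series (A0 area = 1 m²): A3 = 297 × 420 mm.
Off by 3 mm total — nearest standard size.

A3 (297 × 420 mm)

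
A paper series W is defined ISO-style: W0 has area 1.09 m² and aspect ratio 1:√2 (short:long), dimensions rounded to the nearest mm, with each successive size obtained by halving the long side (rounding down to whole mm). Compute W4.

Let W0's short side be w mm. w · w√2 = 1.09 m² = 1,090,000 mm², so w ≈ 877.9 mm and w√2 ≈ 1241.6 mm → W0 = 878 × 1242 mm.
W1: ⌊1242/2⌋ × 878 = 621 × 878 mm
W2: ⌊878/2⌋ × 621 = 439 × 621 mm
W3: ⌊621/2⌋ × 439 = 310 × 439 mm
W4: ⌊439/2⌋ × 310 = 219 × 310 mm

219 × 310 mm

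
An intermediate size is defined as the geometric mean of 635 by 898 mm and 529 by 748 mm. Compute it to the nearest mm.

580 × 820 mm

Short side: √(635 · 529) = √335915 ≈ 579.6 → 580 mm
Long side: √(898 · 748) = √671704 ≈ 819.6 → 820 mm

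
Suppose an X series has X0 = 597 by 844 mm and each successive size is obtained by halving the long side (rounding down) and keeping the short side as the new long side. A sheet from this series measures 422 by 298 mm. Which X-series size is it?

X0: 597 × 844 mm
X1: 422 × 597 mm
X2: 298 × 422 mm
X3: 211 × 298 mm
→ matches X2.

X2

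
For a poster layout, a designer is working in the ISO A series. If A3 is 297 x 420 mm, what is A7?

A4: ⌊420/2⌋ × 297 = 210 × 297 mm
A5: ⌊297/2⌋ × 210 = 148 × 210 mm
A6: ⌊210/2⌋ × 148 = 105 × 148 mm
A7: ⌊148/2⌋ × 105 = 74 × 105 mm

74 × 105 mm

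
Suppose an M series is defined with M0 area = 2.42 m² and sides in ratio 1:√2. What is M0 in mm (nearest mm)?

Let the short side be w mm. Then w · w√2 = 2.42 m² = 2,420,000 mm².
w² = 2,420,000/√2, so w ≈ 1308.1 mm; long side = w√2 ≈ 1850.0 mm.

1308 × 1850 mm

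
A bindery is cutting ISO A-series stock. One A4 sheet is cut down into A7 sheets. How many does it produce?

8

Each ISO step halves the sheet: 1 × A4 → 2 × A5 → 4 × A6 → 8 × A7
From A4 to A7 is 3 halving steps: 2^3 = 8.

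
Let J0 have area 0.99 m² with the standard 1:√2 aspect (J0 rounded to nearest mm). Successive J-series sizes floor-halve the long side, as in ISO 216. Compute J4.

Let J0's short side be w mm. w · w√2 = 0.99 m² = 990,000 mm², so w ≈ 836.7 mm and w√2 ≈ 1183.2 mm → J0 = 837 × 1183 mm.
J1: ⌊1183/2⌋ × 837 = 591 × 837 mm
J2: ⌊837/2⌋ × 591 = 418 × 591 mm
J3: ⌊591/2⌋ × 418 = 295 × 418 mm
J4: ⌊418/2⌋ × 295 = 209 × 295 mm

209 × 295 mm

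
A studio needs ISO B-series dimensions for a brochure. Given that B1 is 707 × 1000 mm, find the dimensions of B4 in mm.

250 × 353 mm

B2: ⌊1000/2⌋ × 707 = 500 × 707 mm
B3: ⌊707/2⌋ × 500 = 353 × 500 mm
B4: ⌊500/2⌋ × 353 = 250 × 353 mm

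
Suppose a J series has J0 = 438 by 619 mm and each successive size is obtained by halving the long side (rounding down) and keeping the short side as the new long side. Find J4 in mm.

J1 = 309 × 438 mm (from J0 by 1 halving).
J2: ⌊438/2⌋ × 309 = 219 × 309 mm
J3: ⌊309/2⌋ × 219 = 154 × 219 mm
J4: ⌊219/2⌋ × 154 = 109 × 154 mm

109 × 154 mm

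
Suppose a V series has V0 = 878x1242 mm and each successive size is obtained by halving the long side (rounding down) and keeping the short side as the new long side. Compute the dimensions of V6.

109 × 155 mm

V1 = 621 × 878 mm (from V0 by 1 halving).
V2: ⌊878/2⌋ × 621 = 439 × 621 mm
V3: ⌊621/2⌋ × 439 = 310 × 439 mm
V4: ⌊439/2⌋ × 310 = 219 × 310 mm
V5: ⌊310/2⌋ × 219 = 155 × 219 mm
V6: ⌊219/2⌋ × 155 = 109 × 155 mm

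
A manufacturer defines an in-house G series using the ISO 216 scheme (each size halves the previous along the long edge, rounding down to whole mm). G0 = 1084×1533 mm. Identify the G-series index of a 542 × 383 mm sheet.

G0: 1084 × 1533 mm
G1: 766 × 1084 mm
G2: 542 × 766 mm
G3: 383 × 542 mm
G4: 271 × 383 mm
→ matches G3.

G3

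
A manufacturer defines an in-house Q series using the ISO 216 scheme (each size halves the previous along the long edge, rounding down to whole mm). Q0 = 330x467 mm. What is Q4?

82 × 116 mm

Q1: ⌊467/2⌋ × 330 = 233 × 330 mm
Q2: ⌊330/2⌋ × 233 = 165 × 233 mm
Q3: ⌊233/2⌋ × 165 = 116 × 165 mm
Q4: ⌊165/2⌋ × 116 = 82 × 116 mm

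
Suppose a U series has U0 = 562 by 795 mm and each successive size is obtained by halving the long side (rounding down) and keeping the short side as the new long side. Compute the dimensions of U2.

281 × 397 mm

U1: ⌊795/2⌋ × 562 = 397 × 562 mm
U2: ⌊562/2⌋ × 397 = 281 × 397 mm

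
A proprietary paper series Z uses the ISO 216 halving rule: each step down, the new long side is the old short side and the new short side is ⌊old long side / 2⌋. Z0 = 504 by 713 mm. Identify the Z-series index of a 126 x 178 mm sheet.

Z0: 504 × 713 mm
Z1: 356 × 504 mm
Z2: 252 × 356 mm
Z3: 178 × 252 mm
Z4: 126 × 178 mm
Z5: 89 × 126 mm
→ matches Z4.

Z4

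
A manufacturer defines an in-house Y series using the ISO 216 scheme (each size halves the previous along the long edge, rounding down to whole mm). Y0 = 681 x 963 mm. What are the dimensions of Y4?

170 × 240 mm

Y1: ⌊963/2⌋ × 681 = 481 × 681 mm
Y2: ⌊681/2⌋ × 481 = 340 × 481 mm
Y3: ⌊481/2⌋ × 340 = 240 × 340 mm
Y4: ⌊340/2⌋ × 240 = 170 × 240 mm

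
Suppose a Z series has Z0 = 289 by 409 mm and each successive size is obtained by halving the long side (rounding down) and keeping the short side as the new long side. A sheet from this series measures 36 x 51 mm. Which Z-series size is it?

Z6

Z0: 289 × 409 mm
Z1: 204 × 289 mm
Z2: 144 × 204 mm
Z3: 102 × 144 mm
Z4: 72 × 102 mm
Z5: 51 × 72 mm
Z6: 36 × 51 mm
Z7: 25 × 36 mm
→ matches Z6.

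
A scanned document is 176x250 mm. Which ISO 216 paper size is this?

Aspect ratio 250/176 ≈ 1.420 — close to the ISO √2 ≈ 1.414.
In the B-series (B0 = 1000 × 1414 mm): B5 = 176 × 250 mm.

B5 (176 × 250 mm)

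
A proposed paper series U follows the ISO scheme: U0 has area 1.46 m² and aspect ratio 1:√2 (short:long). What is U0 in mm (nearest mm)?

Let the short side be w mm. Then w · w√2 = 1.46 m² = 1,460,000 mm².
w² = 1,460,000/√2, so w ≈ 1016.1 mm; long side = w√2 ≈ 1436.9 mm.

1016 × 1437 mm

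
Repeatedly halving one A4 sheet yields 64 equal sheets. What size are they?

A10

64 = 2^6, so 6 halving steps.
A4 → A5 → … → A10 after 6 steps.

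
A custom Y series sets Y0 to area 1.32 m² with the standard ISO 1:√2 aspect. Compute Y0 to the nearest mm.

966 × 1366 mm

Let the short side be w mm. Then w · w√2 = 1.32 m² = 1,320,000 mm².
w² = 1,320,000/√2, so w ≈ 966.1 mm; long side = w√2 ≈ 1366.3 mm.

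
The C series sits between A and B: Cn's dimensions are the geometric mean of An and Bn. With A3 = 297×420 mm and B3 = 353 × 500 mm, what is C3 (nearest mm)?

Short side: √(297 · 353) = √104841 ≈ 323.8 → 324 mm
Long side: √(420 · 500) = √210000 ≈ 458.3 → 458 mm

324 × 458 mm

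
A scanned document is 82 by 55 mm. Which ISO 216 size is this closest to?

Aspect ratio 82/55 ≈ 1.491 (ISO target is √2 ≈ 1.414).
In the C-series (envelope sizes, between A and B): C8 = 57 × 81 mm.
Off by 3 mm total — nearest standard size.

C8 (57 × 81 mm)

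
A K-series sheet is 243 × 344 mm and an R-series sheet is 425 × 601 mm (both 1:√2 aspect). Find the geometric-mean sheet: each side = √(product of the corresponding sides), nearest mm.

321 × 455 mm

Short side: √(243 · 425) = √103275 ≈ 321.4 → 321 mm
Long side: √(344 · 601) = √206744 ≈ 454.7 → 455 mm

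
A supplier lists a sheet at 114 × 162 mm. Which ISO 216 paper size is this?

Aspect ratio 162/114 ≈ 1.421 — close to the ISO √2 ≈ 1.414.
In the C-series (envelope sizes, between A and B): C6 = 114 × 162 mm.

C6 (114 × 162 mm)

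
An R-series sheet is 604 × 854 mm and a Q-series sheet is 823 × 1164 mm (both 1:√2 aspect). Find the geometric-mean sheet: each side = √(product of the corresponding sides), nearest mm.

Short side: √(604 · 823) = √497092 ≈ 705.0 → 705 mm
Long side: √(854 · 1164) = √994056 ≈ 997.0 → 997 mm

705 × 997 mm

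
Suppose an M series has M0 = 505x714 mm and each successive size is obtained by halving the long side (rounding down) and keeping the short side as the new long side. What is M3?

M1: ⌊714/2⌋ × 505 = 357 × 505 mm
M2: ⌊505/2⌋ × 357 = 252 × 357 mm
M3: ⌊357/2⌋ × 252 = 178 × 252 mm

178 × 252 mm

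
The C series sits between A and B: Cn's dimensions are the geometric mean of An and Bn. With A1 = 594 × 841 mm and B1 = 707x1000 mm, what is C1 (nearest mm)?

648 × 917 mm

Short side: √(594 · 707) = √419958 ≈ 648.0 → 648 mm
Long side: √(841 · 1000) = √841000 ≈ 917.1 → 917 mm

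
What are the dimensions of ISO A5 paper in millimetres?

148 × 210 mm

A0 = 841 × 1189 mm (A0 has area 1 m², aspect 1:√2).
A1: ⌊1189/2⌋ × 841 = 594 × 841 mm
A2: ⌊841/2⌋ × 594 = 420 × 594 mm
A3: ⌊594/2⌋ × 420 = 297 × 420 mm
A4: ⌊420/2⌋ × 297 = 210 × 297 mm
A5: ⌊297/2⌋ × 210 = 148 × 210 mm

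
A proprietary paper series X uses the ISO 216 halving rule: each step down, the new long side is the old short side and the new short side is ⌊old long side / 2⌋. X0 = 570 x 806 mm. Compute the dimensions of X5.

X1: ⌊806/2⌋ × 570 = 403 × 570 mm
X2: ⌊570/2⌋ × 403 = 285 × 403 mm
X3: ⌊403/2⌋ × 285 = 201 × 285 mm
X4: ⌊285/2⌋ × 201 = 142 × 201 mm
X5: ⌊201/2⌋ × 142 = 100 × 142 mm

100 × 142 mm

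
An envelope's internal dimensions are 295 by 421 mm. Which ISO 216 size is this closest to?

A3 (297 × 420 mm)

Aspect ratio 421/295 ≈ 1.427 — close to the ISO √2 ≈ 1.414.
In the A-series (A0 area = 1 m²): A3 = 297 × 420 mm.
Off by 3 mm total — nearest standard size.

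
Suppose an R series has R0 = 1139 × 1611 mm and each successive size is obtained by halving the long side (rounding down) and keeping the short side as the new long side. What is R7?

100 × 142 mm

R1 = 805 × 1139 mm (from R0 by 1 halving).
R2: ⌊1139/2⌋ × 805 = 569 × 805 mm
R3: ⌊805/2⌋ × 569 = 402 × 569 mm
R4: ⌊569/2⌋ × 402 = 284 × 402 mm
R5: ⌊402/2⌋ × 284 = 201 × 284 mm
R6: ⌊284/2⌋ × 201 = 142 × 201 mm
R7: ⌊201/2⌋ × 142 = 100 × 142 mm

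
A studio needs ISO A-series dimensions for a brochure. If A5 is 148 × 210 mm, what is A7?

74 × 105 mm

A6: ⌊210/2⌋ × 148 = 105 × 148 mm
A7: ⌊148/2⌋ × 105 = 74 × 105 mm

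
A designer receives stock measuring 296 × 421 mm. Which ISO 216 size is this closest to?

A3 (297 × 420 mm)

Aspect ratio 421/296 ≈ 1.422 — close to the ISO √2 ≈ 1.414.
In the A-series (A0 area = 1 m²): A3 = 297 × 420 mm.
Off by 2 mm total — nearest standard size.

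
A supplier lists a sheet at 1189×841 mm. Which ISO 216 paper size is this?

A0 (841 × 1189 mm)

Aspect ratio 1189/841 ≈ 1.414 — close to the ISO √2 ≈ 1.414.
In the A-series (A0 area = 1 m²): A0 = 841 × 1189 mm.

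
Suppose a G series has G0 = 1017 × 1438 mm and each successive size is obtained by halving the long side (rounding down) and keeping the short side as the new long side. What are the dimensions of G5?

G1: ⌊1438/2⌋ × 1017 = 719 × 1017 mm
G2: ⌊1017/2⌋ × 719 = 508 × 719 mm
G3: ⌊719/2⌋ × 508 = 359 × 508 mm
G4: ⌊508/2⌋ × 359 = 254 × 359 mm
G5: ⌊359/2⌋ × 254 = 179 × 254 mm

179 × 254 mm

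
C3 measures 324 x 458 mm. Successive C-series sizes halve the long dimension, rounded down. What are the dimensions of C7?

C4: ⌊458/2⌋ × 324 = 229 × 324 mm
C5: ⌊324/2⌋ × 229 = 162 × 229 mm
C6: ⌊229/2⌋ × 162 = 114 × 162 mm
C7: ⌊162/2⌋ × 114 = 81 × 114 mm

81 × 114 mm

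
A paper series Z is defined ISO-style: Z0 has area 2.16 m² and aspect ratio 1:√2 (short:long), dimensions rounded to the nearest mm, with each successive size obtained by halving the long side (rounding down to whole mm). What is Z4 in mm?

Let Z0's short side be w mm. w · w√2 = 2.16 m² = 2,160,000 mm², so w ≈ 1235.9 mm and w√2 ≈ 1747.8 mm → Z0 = 1236 × 1748 mm.
Z1: ⌊1748/2⌋ × 1236 = 874 × 1236 mm
Z2: ⌊1236/2⌋ × 874 = 618 × 874 mm
Z3: ⌊874/2⌋ × 618 = 437 × 618 mm
Z4: ⌊618/2⌋ × 437 = 309 × 437 mm

309 × 437 mm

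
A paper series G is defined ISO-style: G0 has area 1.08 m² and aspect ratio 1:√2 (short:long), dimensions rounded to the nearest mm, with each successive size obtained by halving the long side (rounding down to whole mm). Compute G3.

309 × 437 mm

Let G0's short side be w mm. w · w√2 = 1.08 m² = 1,080,000 mm², so w ≈ 873.9 mm and w√2 ≈ 1235.9 mm → G0 = 874 × 1236 mm.
G1: ⌊1236/2⌋ × 874 = 618 × 874 mm
G2: ⌊874/2⌋ × 618 = 437 × 618 mm
G3: ⌊618/2⌋ × 437 = 309 × 437 mm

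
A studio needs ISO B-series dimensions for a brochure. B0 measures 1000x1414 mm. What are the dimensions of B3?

B1: ⌊1414/2⌋ × 1000 = 707 × 1000 mm
B2: ⌊1000/2⌋ × 707 = 500 × 707 mm
B3: ⌊707/2⌋ × 500 = 353 × 500 mm

353 × 500 mm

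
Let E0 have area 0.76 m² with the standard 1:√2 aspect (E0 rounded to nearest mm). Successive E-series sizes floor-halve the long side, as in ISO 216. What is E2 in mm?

Let E0's short side be w mm. w · w√2 = 0.76 m² = 760,000 mm², so w ≈ 733.1 mm and w√2 ≈ 1036.7 mm → E0 = 733 × 1037 mm.
E1: ⌊1037/2⌋ × 733 = 518 × 733 mm
E2: ⌊733/2⌋ × 518 = 366 × 518 mm

366 × 518 mm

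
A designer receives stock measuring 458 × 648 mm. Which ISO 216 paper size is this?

C2 (458 × 648 mm)

Aspect ratio 648/458 ≈ 1.415 — close to the ISO √2 ≈ 1.414.
In the C-series (envelope sizes, between A and B): C2 = 458 × 648 mm.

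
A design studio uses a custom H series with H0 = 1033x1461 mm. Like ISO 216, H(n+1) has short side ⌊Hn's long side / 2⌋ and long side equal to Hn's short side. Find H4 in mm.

258 × 365 mm

H1: ⌊1461/2⌋ × 1033 = 730 × 1033 mm
H2: ⌊1033/2⌋ × 730 = 516 × 730 mm
H3: ⌊730/2⌋ × 516 = 365 × 516 mm
H4: ⌊516/2⌋ × 365 = 258 × 365 mm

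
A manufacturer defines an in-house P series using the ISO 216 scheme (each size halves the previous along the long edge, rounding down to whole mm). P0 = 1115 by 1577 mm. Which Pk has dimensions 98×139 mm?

P0: 1115 × 1577 mm
P1: 788 × 1115 mm
P2: 557 × 788 mm
P3: 394 × 557 mm
P4: 278 × 394 mm
P5: 197 × 278 mm
P6: 139 × 197 mm
P7: 98 × 139 mm
P8: 69 × 98 mm
→ matches P7.

P7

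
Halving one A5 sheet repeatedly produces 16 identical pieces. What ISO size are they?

16 = 2^4, so 4 halving steps.
A5 → A6 → … → A9 after 4 steps.

A9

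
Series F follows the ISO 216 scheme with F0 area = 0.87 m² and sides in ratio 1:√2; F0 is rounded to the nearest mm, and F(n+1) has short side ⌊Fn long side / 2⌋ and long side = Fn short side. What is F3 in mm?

Let F0's short side be w mm. w · w√2 = 0.87 m² = 870,000 mm², so w ≈ 784.3 mm and w√2 ≈ 1109.2 mm → F0 = 784 × 1109 mm.
F1: ⌊1109/2⌋ × 784 = 554 × 784 mm
F2: ⌊784/2⌋ × 554 = 392 × 554 mm
F3: ⌊554/2⌋ × 392 = 277 × 392 mm

277 × 392 mm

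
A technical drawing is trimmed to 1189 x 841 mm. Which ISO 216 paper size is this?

Aspect ratio 1189/841 ≈ 1.414 — close to the ISO √2 ≈ 1.414.
In the A-series (A0 area = 1 m²): A0 = 841 × 1189 mm.

A0 (841 × 1189 mm)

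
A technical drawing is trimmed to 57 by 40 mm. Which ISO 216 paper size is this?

C9 (40 × 57 mm)

Aspect ratio 57/40 ≈ 1.425 — close to the ISO √2 ≈ 1.414.
In the C-series (envelope sizes, between A and B): C9 = 40 × 57 mm.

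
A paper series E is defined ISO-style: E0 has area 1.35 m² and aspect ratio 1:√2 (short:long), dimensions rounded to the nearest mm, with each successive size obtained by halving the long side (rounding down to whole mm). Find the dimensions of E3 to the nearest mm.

345 × 488 mm

Let E0's short side be w mm. w · w√2 = 1.35 m² = 1,350,000 mm², so w ≈ 977.0 mm and w√2 ≈ 1381.7 mm → E0 = 977 × 1382 mm.
E1: ⌊1382/2⌋ × 977 = 691 × 977 mm
E2: ⌊977/2⌋ × 691 = 488 × 691 mm
E3: ⌊691/2⌋ × 488 = 345 × 488 mm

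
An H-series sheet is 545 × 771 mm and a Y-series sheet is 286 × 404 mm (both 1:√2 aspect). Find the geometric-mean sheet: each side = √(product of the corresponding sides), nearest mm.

395 × 558 mm

Short side: √(545 · 286) = √155870 ≈ 394.8 → 395 mm
Long side: √(771 · 404) = √311484 ≈ 558.1 → 558 mm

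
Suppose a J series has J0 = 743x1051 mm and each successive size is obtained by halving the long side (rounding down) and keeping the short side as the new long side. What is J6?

92 × 131 mm

J1: ⌊1051/2⌋ × 743 = 525 × 743 mm
J2: ⌊743/2⌋ × 525 = 371 × 525 mm
J3: ⌊525/2⌋ × 371 = 262 × 371 mm
J4: ⌊371/2⌋ × 262 = 185 × 262 mm
J5: ⌊262/2⌋ × 185 = 131 × 185 mm
J6: ⌊185/2⌋ × 131 = 92 × 131 mm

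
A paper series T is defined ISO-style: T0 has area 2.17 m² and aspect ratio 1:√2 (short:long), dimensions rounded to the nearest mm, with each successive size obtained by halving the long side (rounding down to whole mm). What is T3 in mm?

Let T0's short side be w mm. w · w√2 = 2.17 m² = 2,170,000 mm², so w ≈ 1238.7 mm and w√2 ≈ 1751.8 mm → T0 = 1239 × 1752 mm.
T1: ⌊1752/2⌋ × 1239 = 876 × 1239 mm
T2: ⌊1239/2⌋ × 876 = 619 × 876 mm
T3: ⌊876/2⌋ × 619 = 438 × 619 mm

438 × 619 mm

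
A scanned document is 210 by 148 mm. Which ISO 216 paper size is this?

Aspect ratio 210/148 ≈ 1.419 — close to the ISO √2 ≈ 1.414.
In the A-series (A0 area = 1 m²): A5 = 148 × 210 mm.

A5 (148 × 210 mm)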